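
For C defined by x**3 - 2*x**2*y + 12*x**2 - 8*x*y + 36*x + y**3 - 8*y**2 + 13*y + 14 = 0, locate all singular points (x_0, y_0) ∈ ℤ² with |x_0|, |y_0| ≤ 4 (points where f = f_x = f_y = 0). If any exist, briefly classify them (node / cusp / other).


Singular points: {(-2, 3)}; classification: cusp.

Compute partial derivatives:
  f_x = 3*x**2 - 4*x*y + 24*x - 8*y + 36.
  f_y = -2*x**2 - 8*x + 3*y**2 - 16*y + 13.
Scan x_0 ∈ {−4, ..., 4}. For each x_0, f_y(x_0, y) is a polynomial in y; find its integer roots y ∈ {−4, ..., 4}, then test f_x and f at those candidates.
  x = -4: f_y(-4, y) = 3*y**2 - 16*y + 13; vanishes at y ∈ {1}. (-4, 1): f_x = -4 ≠ 0.
  x = -3: f_y(-3, y) = 3*y**2 - 16*y + 19; no integer root y with |y| ≤ 4.
  x = -2: f_y(-2, y) = 3*y**2 - 16*y + 21; vanishes at y ∈ {3}. (-2, 3): f_x = 0, f = 0 — SINGULAR.
  x = -1: f_y(-1, y) = 3*y**2 - 16*y + 19; no integer root y with |y| ≤ 4.
  x = 0: f_y(0, y) = 3*y**2 - 16*y + 13; vanishes at y ∈ {1}. (0, 1): f_x = 28 ≠ 0.
  x = 1: f_y(1, y) = 3*y**2 - 16*y + 3; no integer root y with |y| ≤ 4.
  x = 2: f_y(2, y) = 3*y**2 - 16*y - 11; no integer root y with |y| ≤ 4.
  x = 3: f_y(3, y) = 3*y**2 - 16*y - 29; no integer root y with |y| ≤ 4.
  x = 4: f_y(4, y) = 3*y**2 - 16*y - 51; no integer root y with |y| ≤ 4.
Only singular point on the grid: (-2, 3).
Classify: substitute x = -2 + u, y = 3 + v and expand: f = u**3 - 2*u**2*v + v**3 + v**2.
No constant or linear terms (consistent with a singular point). Quadratic part: v**2. Cubic part: u**3 - 2*u**2*v + v**3.
The quadratic part v**2 is a perfect square, so there is a single (double) tangent line v = 0, i.e. y = 3. Restricting the cubic part to that line (v = 0) leaves u**3 ≠ 0, so f is not divisible by v and the branch is v² ≈ -u**3 to lowest order — this is a cusp.
Classification: cusp.


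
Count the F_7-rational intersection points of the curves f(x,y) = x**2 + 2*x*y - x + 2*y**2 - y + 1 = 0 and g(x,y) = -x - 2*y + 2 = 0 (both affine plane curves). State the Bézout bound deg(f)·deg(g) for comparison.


Common zeros: ∅; count = 0; Bézout bound = 2.

deg(f) = 2, deg(g) = 1, so Bézout bound = 2.
Scan x ∈ F_7. For each x, list the y ∈ F_7 with f(x, y) ≡ 0 and those with g(x, y) ≡ 0 (mod 7); the common zeros in that column are the intersection.
  x = 0: f ≡ 0 at y ∈ {2}; g ≡ 0 at y ∈ {1}; common: ∅.
  x = 1: f ≡ 0 at y ∈ {5}; g ≡ 0 at y ∈ {4}; common: ∅.
  x = 2: f ≡ 0 at y ∈ ∅; g ≡ 0 at y ∈ {0}; common: ∅.
  x = 3: f ≡ 0 at y ∈ {0, 1}; g ≡ 0 at y ∈ {3}; common: ∅.
  x = 4: f ≡ 0 at y ∈ {2, 5}; g ≡ 0 at y ∈ {6}; common: ∅.
  x = 5: f ≡ 0 at y ∈ {0, 6}; g ≡ 0 at y ∈ {2}; common: ∅.
  x = 6: f ≡ 0 at y ∈ ∅; g ≡ 0 at y ∈ {5}; common: ∅.
Collecting: common zeros = ∅, so the count is 0.
Comparison with the Bézout bound: 0 ≤ 2 = deg(f)·deg(g), as expected for curves with no common component (the affine F_7-count falls short of the bound because intersections may lie at infinity, over extension fields, or carry multiplicity).


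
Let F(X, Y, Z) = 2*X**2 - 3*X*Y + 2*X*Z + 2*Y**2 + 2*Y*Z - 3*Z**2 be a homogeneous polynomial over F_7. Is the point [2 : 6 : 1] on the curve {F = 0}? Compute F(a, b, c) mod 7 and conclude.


F(2,6,1) ≡ 1 (mod 7); P is NOT on the curve.

Evaluate F(2, 6, 1) term-by-term (mod 7).
  2*X**2 ↦ 2·4·1·1 = 8
  -3*X*Y ↦ -3·2·6·1 = -36
  2*X*Z ↦ 2·2·1·1 = 4
  2*Y**2 ↦ 2·1·36·1 = 72
  2*Y*Z ↦ 2·1·6·1 = 12
  -3*Z**2 ↦ -3·1·1·1 = -3
Sum: F(2, 6, 1) = (8) + (-36) + (4) + (72) + (12) + (-3) = 57.
Reducing mod 7: 57 ≡ 1 (mod 7).
Since F(a, b, c) ≡ 1 ≠ 0 (mod 7), P does NOT lie on the curve.


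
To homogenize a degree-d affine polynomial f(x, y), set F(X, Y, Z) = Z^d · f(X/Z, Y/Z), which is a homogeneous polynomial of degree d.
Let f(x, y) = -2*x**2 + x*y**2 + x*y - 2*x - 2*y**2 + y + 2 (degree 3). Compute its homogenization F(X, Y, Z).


F(X, Y, Z) = -2*X**2*Z + X*Y**2 + X*Y*Z - 2*X*Z**2 - 2*Y**2*Z + Y*Z**2 + 2*Z**3

deg(f) = 3.
Substitute x = X/Z, y = Y/Z into f, then multiply by Z^3.
  monomial -2·x^2·y^0 ↦ -2·X^2·Y^0·Z^1.
  monomial 1·x^1·y^2 ↦ 1·X^1·Y^2·Z^0.
  monomial 1·x^1·y^1 ↦ 1·X^1·Y^1·Z^1.
  monomial -2·x^1·y^0 ↦ -2·X^1·Y^0·Z^2.
  monomial -2·x^0·y^2 ↦ -2·X^0·Y^2·Z^1.
  monomial 1·x^0·y^1 ↦ 1·X^0·Y^1·Z^2.
  monomial 2·x^0·y^0 ↦ 2·X^0·Y^0·Z^3.
Collecting: F(X, Y, Z) = -2*X**2*Z + X*Y**2 + X*Y*Z - 2*X*Z**2 - 2*Y**2*Z + Y*Z**2 + 2*Z**3.


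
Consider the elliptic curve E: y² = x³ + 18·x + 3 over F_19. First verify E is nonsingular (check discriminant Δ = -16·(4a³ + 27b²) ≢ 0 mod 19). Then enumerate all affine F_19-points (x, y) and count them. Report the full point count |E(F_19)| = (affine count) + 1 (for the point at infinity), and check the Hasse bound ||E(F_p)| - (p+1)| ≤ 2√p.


Affine points = {(2, 3), (2, 16), (4, 5), (4, 14), (5, 3), (5, 16), (6, 2), (6, 17), (7, 4), (7, 15), (9, 1), (9, 18), (10, 9), (10, 10), (12, 3), (12, 16), (14, 4), (14, 15), (15, 0), (16, 6), (16, 13), (17, 4), (17, 15)}; affine count = 23; |E(F_19)| = 24.

Discriminant check: Δ ∝ 4a³ + 27b² = 4·18³ + 27·3² = 4·5832 + 27·9 ≡ 11 (mod 19). Nonzero ⇒ E is nonsingular.
For each x ∈ F_19, compute rhs = x³ + 18·x + 3 mod 19, then count y ∈ F_19 with y² ≡ rhs.
  x = 0: rhs = 3, matching y values: none (0 points).
  x = 1: rhs = 3, matching y values: none (0 points).
  x = 2: rhs = 9, matching y values: 3, 16 (2 points).
  x = 3: rhs = 8, matching y values: none (0 points).
  x = 4: rhs = 6, matching y values: 5, 14 (2 points).
  x = 5: rhs = 9, matching y values: 3, 16 (2 points).
  x = 6: rhs = 4, matching y values: 2, 17 (2 points).
  x = 7: rhs = 16, matching y values: 4, 15 (2 points).
  x = 8: rhs = 13, matching y values: none (0 points).
  x = 9: rhs = 1, matching y values: 1, 18 (2 points).
  x = 10: rhs = 5, matching y values: 9, 10 (2 points).
  x = 11: rhs = 12, matching y values: none (0 points).
  x = 12: rhs = 9, matching y values: 3, 16 (2 points).
  x = 13: rhs = 2, matching y values: none (0 points).
  x = 14: rhs = 16, matching y values: 4, 15 (2 points).
  x = 15: rhs = 0, matching y values: 0 (1 points).
  x = 16: rhs = 17, matching y values: 6, 13 (2 points).
  x = 17: rhs = 16, matching y values: 4, 15 (2 points).
  x = 18: rhs = 3, matching y values: none (0 points).
Total affine count: 23.
Full point count |E(F_19)| = 23 + 1 = 24.
Hasse bound: |24 − (19+1)| = |4| = 4 ≤ 2√19 ≈ 8.7178 ✓.


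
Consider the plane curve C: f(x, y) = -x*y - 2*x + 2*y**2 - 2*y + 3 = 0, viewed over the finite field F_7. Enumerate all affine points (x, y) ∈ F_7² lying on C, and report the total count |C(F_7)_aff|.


Affine F_7-points: {(0, 2), (0, 6), (1, 1), (1, 4), (3, 3), (5, 0)}; count = 6.

For each of the 49 pairs (x, y) ∈ F_7², evaluate f(x, y) mod 7. Record the zeros.
  x = 0: [0↦3, 1↦3, 2↦0, 3↦1, 4↦6, 5↦1, 6↦0]  zeros at y ∈ {2, 6}
  x = 1: [0↦1, 1↦0, 2↦3, 3↦3, 4↦0, 5↦1, 6↦6]  zeros at y ∈ {1, 4}
  x = 2: [0↦6, 1↦4, 2↦6, 3↦5, 4↦1, 5↦1, 6↦5]  zeros at y ∈ ∅
  x = 3: [0↦4, 1↦1, 2↦2, 3↦0, 4↦2, 5↦1, 6↦4]  zeros at y ∈ {3}
  x = 4: [0↦2, 1↦5, 2↦5, 3↦2, 4↦3, 5↦1, 6↦3]  zeros at y ∈ ∅
  x = 5: [0↦0, 1↦2, 2↦1, 3↦4, 4↦4, 5↦1, 6↦2]  zeros at y ∈ {0}
  x = 6: [0↦5, 1↦6, 2↦4, 3↦6, 4↦5, 5↦1, 6↦1]  zeros at y ∈ ∅
Collecting zeros: affine points = {(0, 2), (0, 6), (1, 1), (1, 4), (3, 3), (5, 0)}.
Total count |C(F_7)_aff| = 6.


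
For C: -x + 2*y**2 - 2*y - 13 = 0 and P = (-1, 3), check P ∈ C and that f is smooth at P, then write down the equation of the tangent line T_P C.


Tangent line at P: -x + 10*y - 31 = 0.

Step 1: f(-1, 3) = 0, so P lies on C.
Step 2: partial derivatives
  f_x(x, y) = -1, f_y(x, y) = 4*y - 2.
  f_x(P) = -1, f_y(P) = 10 (gradient nonzero, so P is smooth).
Step 3: tangent line at P: -1·(x − -1) + 10·(y − 3) = 0.
Expanding: -x + 10*y - 31 = 0.


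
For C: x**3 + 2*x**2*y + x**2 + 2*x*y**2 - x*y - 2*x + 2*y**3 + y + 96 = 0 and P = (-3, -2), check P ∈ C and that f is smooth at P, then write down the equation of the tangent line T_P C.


Tangent line at P: 53*x + 70*y + 299 = 0.

Step 1: f(-3, -2) = 0, so P lies on C.
Step 2: partial derivatives
  f_x(x, y) = 3*x**2 + 4*x*y + 2*x + 2*y**2 - y - 2, f_y(x, y) = 2*x**2 + 4*x*y - x + 6*y**2 + 1.
  f_x(P) = 53, f_y(P) = 70 (gradient nonzero, so P is smooth).
Step 3: tangent line at P: 53·(x − -3) + 70·(y − -2) = 0.
Expanding: 53*x + 70*y + 299 = 0.


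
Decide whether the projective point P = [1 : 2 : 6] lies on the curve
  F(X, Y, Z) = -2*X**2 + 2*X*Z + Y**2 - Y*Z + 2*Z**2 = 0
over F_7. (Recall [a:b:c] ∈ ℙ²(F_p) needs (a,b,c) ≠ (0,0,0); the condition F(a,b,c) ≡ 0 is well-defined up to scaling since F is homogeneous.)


F(1,2,6) ≡ 4 (mod 7); P is NOT on the curve.

Evaluate F(1, 2, 6) term-by-term (mod 7).
  -2*X**2 ↦ -2·1·1·1 = -2
  2*X*Z ↦ 2·1·1·6 = 12
  Y**2 ↦ 1·1·4·1 = 4
  -Y*Z ↦ -1·1·2·6 = -12
  2*Z**2 ↦ 2·1·1·36 = 72
Sum: F(1, 2, 6) = (-2) + (12) + (4) + (-12) + (72) = 74.
Reducing mod 7: 74 ≡ 4 (mod 7).
Since F(a, b, c) ≡ 4 ≠ 0 (mod 7), P does NOT lie on the curve.


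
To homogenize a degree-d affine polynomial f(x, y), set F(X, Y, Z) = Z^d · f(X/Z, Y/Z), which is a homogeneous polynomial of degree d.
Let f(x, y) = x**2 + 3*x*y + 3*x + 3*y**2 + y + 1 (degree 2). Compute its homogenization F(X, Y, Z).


F(X, Y, Z) = X**2 + 3*X*Y + 3*X*Z + 3*Y**2 + Y*Z + Z**2

deg(f) = 2.
Substitute x = X/Z, y = Y/Z into f, then multiply by Z^2.
  monomial 1·x^2·y^0 ↦ 1·X^2·Y^0·Z^0.
  monomial 3·x^1·y^1 ↦ 3·X^1·Y^1·Z^0.
  monomial 3·x^1·y^0 ↦ 3·X^1·Y^0·Z^1.
  monomial 3·x^0·y^2 ↦ 3·X^0·Y^2·Z^0.
  monomial 1·x^0·y^1 ↦ 1·X^0·Y^1·Z^1.
  monomial 1·x^0·y^0 ↦ 1·X^0·Y^0·Z^2.
Collecting: F(X, Y, Z) = X**2 + 3*X*Y + 3*X*Z + 3*Y**2 + Y*Z + Z**2.


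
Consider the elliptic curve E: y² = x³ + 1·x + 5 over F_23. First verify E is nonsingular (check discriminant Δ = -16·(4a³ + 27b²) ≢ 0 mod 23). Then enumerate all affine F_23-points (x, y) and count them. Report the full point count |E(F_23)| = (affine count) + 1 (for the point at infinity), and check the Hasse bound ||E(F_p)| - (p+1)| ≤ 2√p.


Affine points = {(3, 9), (3, 14), (4, 2), (4, 21), (10, 7), (10, 16), (11, 6), (11, 17), (14, 7), (14, 16), (16, 0), (17, 6), (17, 17), (18, 6), (18, 17), (19, 11), (19, 12), (21, 8), (21, 15), (22, 7), (22, 16)}; affine count = 21; |E(F_23)| = 22.

Discriminant check: Δ ∝ 4a³ + 27b² = 4·1³ + 27·5² = 4·1 + 27·25 ≡ 12 (mod 23). Nonzero ⇒ E is nonsingular.
For each x ∈ F_23, compute rhs = x³ + 1·x + 5 mod 23, then count y ∈ F_23 with y² ≡ rhs.
  x = 0: rhs = 5, matching y values: none (0 points).
  x = 1: rhs = 7, matching y values: none (0 points).
  x = 2: rhs = 15, matching y values: none (0 points).
  x = 3: rhs = 12, matching y values: 9, 14 (2 points).
  x = 4: rhs = 4, matching y values: 2, 21 (2 points).
  x = 5: rhs = 20, matching y values: none (0 points).
  x = 6: rhs = 20, matching y values: none (0 points).
  x = 7: rhs = 10, matching y values: none (0 points).
  x = 8: rhs = 19, matching y values: none (0 points).
  x = 9: rhs = 7, matching y values: none (0 points).
  x = 10: rhs = 3, matching y values: 7, 16 (2 points).
  x = 11: rhs = 13, matching y values: 6, 17 (2 points).
  x = 12: rhs = 20, matching y values: none (0 points).
  x = 13: rhs = 7, matching y values: none (0 points).
  x = 14: rhs = 3, matching y values: 7, 16 (2 points).
  x = 15: rhs = 14, matching y values: none (0 points).
  x = 16: rhs = 0, matching y values: 0 (1 points).
  x = 17: rhs = 13, matching y values: 6, 17 (2 points).
  x = 18: rhs = 13, matching y values: 6, 17 (2 points).
  x = 19: rhs = 6, matching y values: 11, 12 (2 points).
  x = 20: rhs = 21, matching y values: none (0 points).
  x = 21: rhs = 18, matching y values: 8, 15 (2 points).
  x = 22: rhs = 3, matching y values: 7, 16 (2 points).
Total affine count: 21.
Full point count |E(F_23)| = 21 + 1 = 22.
Hasse bound: |22 − (23+1)| = |-2| = 2 ≤ 2√23 ≈ 9.5917 ✓.


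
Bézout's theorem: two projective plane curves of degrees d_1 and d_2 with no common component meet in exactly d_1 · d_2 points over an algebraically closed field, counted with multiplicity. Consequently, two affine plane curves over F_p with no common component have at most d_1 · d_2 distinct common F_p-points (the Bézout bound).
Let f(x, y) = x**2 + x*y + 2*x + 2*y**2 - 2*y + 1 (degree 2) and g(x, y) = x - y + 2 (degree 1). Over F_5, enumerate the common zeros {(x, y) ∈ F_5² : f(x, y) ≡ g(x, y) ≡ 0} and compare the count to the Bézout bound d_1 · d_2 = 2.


Common zeros: {(0, 2)}; count = 1; Bézout bound = 2.

deg(f) = 2, deg(g) = 1, so Bézout bound = 2.
Scan x ∈ F_5. For each x, list the y ∈ F_5 with f(x, y) ≡ 0 and those with g(x, y) ≡ 0 (mod 5); the common zeros in that column are the intersection.
  x = 0: f ≡ 0 at y ∈ {2, 4}; g ≡ 0 at y ∈ {2}; common: {2}.
  x = 1: f ≡ 0 at y ∈ {1, 2}; g ≡ 0 at y ∈ {3}; common: ∅.
  x = 2: f ≡ 0 at y ∈ ∅; g ≡ 0 at y ∈ {4}; common: ∅.
  x = 3: f ≡ 0 at y ∈ ∅; g ≡ 0 at y ∈ {0}; common: ∅.
  x = 4: f ≡ 0 at y ∈ {0, 4}; g ≡ 0 at y ∈ {1}; common: ∅.
Collecting: common zeros = {(0, 2)}, so the count is 1.
Comparison with the Bézout bound: 1 ≤ 2 = deg(f)·deg(g), as expected for curves with no common component (the affine F_5-count falls short of the bound because intersections may lie at infinity, over extension fields, or carry multiplicity).


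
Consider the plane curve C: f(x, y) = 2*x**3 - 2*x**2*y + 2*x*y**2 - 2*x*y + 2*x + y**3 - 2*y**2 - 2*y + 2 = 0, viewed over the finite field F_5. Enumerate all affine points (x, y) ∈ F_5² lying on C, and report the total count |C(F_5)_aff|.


Affine F_5-points: {(0, 3), (1, 3), (2, 2), (2, 3), (4, 4)}; count = 5.

For each of the 25 pairs (x, y) ∈ F_5², evaluate f(x, y) mod 5. Record the zeros.
  x = 0: [0↦2, 1↦4, 2↦3, 3↦0, 4↦1]  zeros at y ∈ {3}
  x = 1: [0↦1, 1↦1, 2↦2, 3↦0, 4↦1]  zeros at y ∈ {3}
  x = 2: [0↦2, 1↦1, 2↦0, 3↦0, 4↦2]  zeros at y ∈ {2, 3}
  x = 3: [0↦2, 1↦1, 2↦4, 3↦2, 4↦1]  zeros at y ∈ ∅
  x = 4: [0↦3, 1↦3, 2↦1, 3↦3, 4↦0]  zeros at y ∈ {4}
Collecting zeros: affine points = {(0, 3), (1, 3), (2, 2), (2, 3), (4, 4)}.
Total count |C(F_5)_aff| = 5.


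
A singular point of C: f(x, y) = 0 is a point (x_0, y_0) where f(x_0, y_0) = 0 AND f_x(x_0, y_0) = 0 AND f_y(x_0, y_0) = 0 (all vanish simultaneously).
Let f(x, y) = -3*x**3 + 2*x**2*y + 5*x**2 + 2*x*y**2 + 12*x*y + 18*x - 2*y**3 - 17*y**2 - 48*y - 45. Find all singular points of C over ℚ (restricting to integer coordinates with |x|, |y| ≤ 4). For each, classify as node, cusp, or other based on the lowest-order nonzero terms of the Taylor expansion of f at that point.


Singular points: {(0, -3)}; classification: node.

Compute partial derivatives:
  f_x = -9*x**2 + 4*x*y + 10*x + 2*y**2 + 12*y + 18.
  f_y = 2*x**2 + 4*x*y + 12*x - 6*y**2 - 34*y - 48.
Scan x_0 ∈ {−4, ..., 4}. For each x_0, f_y(x_0, y) is a polynomial in y; find its integer roots y ∈ {−4, ..., 4}, then test f_x and f at those candidates.
  x = -4: f_y(-4, y) = -6*y**2 - 50*y - 64; no integer root y with |y| ≤ 4.
  x = -3: f_y(-3, y) = -6*y**2 - 46*y - 66; no integer root y with |y| ≤ 4.
  x = -2: f_y(-2, y) = -6*y**2 - 42*y - 64; no integer root y with |y| ≤ 4.
  x = -1: f_y(-1, y) = -6*y**2 - 38*y - 58; no integer root y with |y| ≤ 4.
  x = 0: f_y(0, y) = -6*y**2 - 34*y - 48; vanishes at y ∈ {-3}. (0, -3): f_x = 0, f = 0 — SINGULAR.
  x = 1: f_y(1, y) = -6*y**2 - 30*y - 34; no integer root y with |y| ≤ 4.
  x = 2: f_y(2, y) = -6*y**2 - 26*y - 16; no integer root y with |y| ≤ 4.
  x = 3: f_y(3, y) = -6*y**2 - 22*y + 6; no integer root y with |y| ≤ 4.
  x = 4: f_y(4, y) = -6*y**2 - 18*y + 32; no integer root y with |y| ≤ 4.
Only singular point on the grid: (0, -3).
Classify: substitute x = 0 + u, y = -3 + v and expand: f = -3*u**3 + 2*u**2*v - u**2 + 2*u*v**2 - 2*v**3 + v**2.
No constant or linear terms (consistent with a singular point). Quadratic part: -u**2 + v**2. Cubic part: -3*u**3 + 2*u**2*v + 2*u*v**2 - 2*v**3.
The quadratic part v**2 - u**2 = (v − u)(v + u) splits into two distinct linear factors, so there are two distinct tangent lines y − -3 = ±(x − 0) — this is a node (ordinary double point).
Classification: node.


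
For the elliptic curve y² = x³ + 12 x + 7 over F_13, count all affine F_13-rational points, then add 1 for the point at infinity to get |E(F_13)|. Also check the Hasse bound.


Affine points = {(2, 0), (5, 6), (5, 7), (6, 3), (6, 10), (8, 2), (8, 11), (9, 5), (9, 8), (10, 3), (10, 10), (11, 1), (11, 12)}; affine count = 13; |E(F_13)| = 14.

Discriminant check: Δ ∝ 4a³ + 27b² = 4·12³ + 27·7² = 4·1728 + 27·49 ≡ 6 (mod 13). Nonzero ⇒ E is nonsingular.
For each x ∈ F_13, compute rhs = x³ + 12·x + 7 mod 13, then count y ∈ F_13 with y² ≡ rhs.
  x = 0: rhs = 7, matching y values: none (0 points).
  x = 1: rhs = 7, matching y values: none (0 points).
  x = 2: rhs = 0, matching y values: 0 (1 points).
  x = 3: rhs = 5, matching y values: none (0 points).
  x = 4: rhs = 2, matching y values: none (0 points).
  x = 5: rhs = 10, matching y values: 6, 7 (2 points).
  x = 6: rhs = 9, matching y values: 3, 10 (2 points).
  x = 7: rhs = 5, matching y values: none (0 points).
  x = 8: rhs = 4, matching y values: 2, 11 (2 points).
  x = 9: rhs = 12, matching y values: 5, 8 (2 points).
  x = 10: rhs = 9, matching y values: 3, 10 (2 points).
  x = 11: rhs = 1, matching y values: 1, 12 (2 points).
  x = 12: rhs = 7, matching y values: none (0 points).
Total affine count: 13.
Full point count |E(F_13)| = 13 + 1 = 14.
Hasse bound: |14 − (13+1)| = |0| = 0 ≤ 2√13 ≈ 7.2111 ✓.


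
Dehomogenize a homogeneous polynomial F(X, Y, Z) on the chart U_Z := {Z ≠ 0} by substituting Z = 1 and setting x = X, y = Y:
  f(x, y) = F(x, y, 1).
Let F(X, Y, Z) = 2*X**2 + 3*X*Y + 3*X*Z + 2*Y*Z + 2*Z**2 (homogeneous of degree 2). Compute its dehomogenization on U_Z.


f(x, y) = 2*x**2 + 3*x*y + 3*x + 2*y + 2

On U_Z we set Z = 1. Each monomial c·X^i·Y^j·Z^k in F becomes c·x^i·y^j·1^k = c·x^i·y^j.
Substituting Z = 1: F(X, Y, 1) = 2*x**2 + 3*x*y + 3*x + 2*y + 2.
Note: deg(f) ≤ deg(F) = 2; strict inequality happens when F is divisible by Z (lost terms).


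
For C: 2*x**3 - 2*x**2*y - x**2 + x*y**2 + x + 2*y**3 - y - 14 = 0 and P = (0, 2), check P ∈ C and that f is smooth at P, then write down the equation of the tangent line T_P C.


Tangent line at P: 5*x + 23*y - 46 = 0.

Step 1: f(0, 2) = 0, so P lies on C.
Step 2: partial derivatives
  f_x(x, y) = 6*x**2 - 4*x*y - 2*x + y**2 + 1, f_y(x, y) = -2*x**2 + 2*x*y + 6*y**2 - 1.
  f_x(P) = 5, f_y(P) = 23 (gradient nonzero, so P is smooth).
Step 3: tangent line at P: 5·(x − 0) + 23·(y − 2) = 0.
Expanding: 5*x + 23*y - 46 = 0.


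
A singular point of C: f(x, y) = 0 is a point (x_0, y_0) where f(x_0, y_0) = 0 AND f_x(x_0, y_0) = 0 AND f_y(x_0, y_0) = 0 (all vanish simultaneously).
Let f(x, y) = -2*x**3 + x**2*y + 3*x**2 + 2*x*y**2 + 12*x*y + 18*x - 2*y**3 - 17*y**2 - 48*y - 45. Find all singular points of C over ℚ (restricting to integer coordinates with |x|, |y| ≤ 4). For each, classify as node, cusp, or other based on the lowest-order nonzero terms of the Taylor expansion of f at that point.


Singular points: {(0, -3)}; classification: cusp.

Compute partial derivatives:
  f_x = -6*x**2 + 2*x*y + 6*x + 2*y**2 + 12*y + 18.
  f_y = x**2 + 4*x*y + 12*x - 6*y**2 - 34*y - 48.
Scan x_0 ∈ {−4, ..., 4}. For each x_0, f_y(x_0, y) is a polynomial in y; find its integer roots y ∈ {−4, ..., 4}, then test f_x and f at those candidates.
  x = -4: f_y(-4, y) = -6*y**2 - 50*y - 80; no integer root y with |y| ≤ 4.
  x = -3: f_y(-3, y) = -6*y**2 - 46*y - 75; no integer root y with |y| ≤ 4.
  x = -2: f_y(-2, y) = -6*y**2 - 42*y - 68; no integer root y with |y| ≤ 4.
  x = -1: f_y(-1, y) = -6*y**2 - 38*y - 59; no integer root y with |y| ≤ 4.
  x = 0: f_y(0, y) = -6*y**2 - 34*y - 48; vanishes at y ∈ {-3}. (0, -3): f_x = 0, f = 0 — SINGULAR.
  x = 1: f_y(1, y) = -6*y**2 - 30*y - 35; no integer root y with |y| ≤ 4.
  x = 2: f_y(2, y) = -6*y**2 - 26*y - 20; vanishes at y ∈ {-1}. (2, -1): f_x = -8 ≠ 0.
  x = 3: f_y(3, y) = -6*y**2 - 22*y - 3; no integer root y with |y| ≤ 4.
  x = 4: f_y(4, y) = -6*y**2 - 18*y + 16; no integer root y with |y| ≤ 4.
Only singular point on the grid: (0, -3).
Classify: substitute x = 0 + u, y = -3 + v and expand: f = -2*u**3 + u**2*v + 2*u*v**2 - 2*v**3 + v**2.
No constant or linear terms (consistent with a singular point). Quadratic part: v**2. Cubic part: -2*u**3 + u**2*v + 2*u*v**2 - 2*v**3.
The quadratic part v**2 is a perfect square, so there is a single (double) tangent line v = 0, i.e. y = -3. Restricting the cubic part to that line (v = 0) leaves -2*u**3 ≠ 0, so f is not divisible by v and the branch is v² ≈ 2*u**3 to lowest order — this is a cusp.
Classification: cusp.


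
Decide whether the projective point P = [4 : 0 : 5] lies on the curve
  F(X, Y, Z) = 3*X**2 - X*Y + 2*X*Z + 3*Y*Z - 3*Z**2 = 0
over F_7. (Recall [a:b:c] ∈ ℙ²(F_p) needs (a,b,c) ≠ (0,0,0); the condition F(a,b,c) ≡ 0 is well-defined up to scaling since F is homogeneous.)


F(4,0,5) ≡ 6 (mod 7); P is NOT on the curve.

Evaluate F(4, 0, 5) term-by-term (mod 7).
  3*X**2 ↦ 3·16·1·1 = 48
  -X*Y ↦ -1·4·0·1 = 0
  2*X*Z ↦ 2·4·1·5 = 40
  3*Y*Z ↦ 3·1·0·5 = 0
  -3*Z**2 ↦ -3·1·1·25 = -75
Sum: F(4, 0, 5) = (48) + (0) + (40) + (0) + (-75) = 13.
Reducing mod 7: 13 ≡ 6 (mod 7).
Since F(a, b, c) ≡ 6 ≠ 0 (mod 7), P does NOT lie on the curve.


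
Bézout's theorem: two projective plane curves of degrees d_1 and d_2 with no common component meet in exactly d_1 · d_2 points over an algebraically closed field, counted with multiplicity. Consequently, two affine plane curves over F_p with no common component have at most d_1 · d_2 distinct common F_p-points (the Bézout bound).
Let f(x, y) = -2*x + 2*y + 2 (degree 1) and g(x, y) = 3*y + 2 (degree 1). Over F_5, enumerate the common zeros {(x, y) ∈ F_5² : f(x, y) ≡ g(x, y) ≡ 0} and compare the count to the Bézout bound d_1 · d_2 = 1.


Common zeros: {(2, 1)}; count = 1; Bézout bound = 1.

deg(f) = 1, deg(g) = 1, so Bézout bound = 1.
Scan x ∈ F_5. For each x, list the y ∈ F_5 with f(x, y) ≡ 0 and those with g(x, y) ≡ 0 (mod 5); the common zeros in that column are the intersection.
  x = 0: f ≡ 0 at y ∈ {4}; g ≡ 0 at y ∈ {1}; common: ∅.
  x = 1: f ≡ 0 at y ∈ {0}; g ≡ 0 at y ∈ {1}; common: ∅.
  x = 2: f ≡ 0 at y ∈ {1}; g ≡ 0 at y ∈ {1}; common: {1}.
  x = 3: f ≡ 0 at y ∈ {2}; g ≡ 0 at y ∈ {1}; common: ∅.
  x = 4: f ≡ 0 at y ∈ {3}; g ≡ 0 at y ∈ {1}; common: ∅.
Collecting: common zeros = {(2, 1)}, so the count is 1.
Comparison with the Bézout bound: 1 ≤ 1 = deg(f)·deg(g), as expected for curves with no common component (the bound is attained).


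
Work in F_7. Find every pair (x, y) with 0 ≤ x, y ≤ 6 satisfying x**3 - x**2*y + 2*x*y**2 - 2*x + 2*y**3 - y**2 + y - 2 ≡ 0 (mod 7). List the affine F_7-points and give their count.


Affine F_7-points: {(0, 1), (1, 1), (4, 3)}; count = 3.

For each of the 49 pairs (x, y) ∈ F_7², evaluate f(x, y) mod 7. Record the zeros.
  x = 0: [0↦5, 1↦0, 2↦5, 3↦4, 4↦2, 5↦4, 6↦1]  zeros at y ∈ {1}
  x = 1: [0↦4, 1↦0, 2↦3, 3↦4, 4↦1, 5↦6, 6↦3]  zeros at y ∈ {1}
  x = 2: [0↦2, 1↦4, 2↦3, 3↦4, 4↦5, 5↦4, 6↦6]  zeros at y ∈ ∅
  x = 3: [0↦5, 1↦4, 2↦4, 3↦3, 4↦6, 5↦4, 6↦2]  zeros at y ∈ ∅
  x = 4: [0↦5, 1↦6, 2↦5, 3↦0, 4↦3, 5↦5, 6↦4]  zeros at y ∈ {3}
  x = 5: [0↦1, 1↦2, 2↦5, 3↦1, 4↦2, 5↦6, 6↦4]  zeros at y ∈ ∅
  x = 6: [0↦6, 1↦5, 2↦3, 3↦5, 4↦2, 5↦6, 6↦1]  zeros at y ∈ ∅
Collecting zeros: affine points = {(0, 1), (1, 1), (4, 3)}.
Total count |C(F_7)_aff| = 3.


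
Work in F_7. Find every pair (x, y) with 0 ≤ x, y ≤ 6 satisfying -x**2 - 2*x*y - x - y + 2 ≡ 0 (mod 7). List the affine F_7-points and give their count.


Affine F_7-points: {(0, 2), (1, 0), (2, 2), (4, 5), (5, 0), (6, 5)}; count = 6.

For each of the 49 pairs (x, y) ∈ F_7², evaluate f(x, y) mod 7. Record the zeros.
  x = 0: [0↦2, 1↦1, 2↦0, 3↦6, 4↦5, 5↦4, 6↦3]  zeros at y ∈ {2}
  x = 1: [0↦0, 1↦4, 2↦1, 3↦5, 4↦2, 5↦6, 6↦3]  zeros at y ∈ {0}
  x = 2: [0↦3, 1↦5, 2↦0, 3↦2, 4↦4, 5↦6, 6↦1]  zeros at y ∈ {2}
  x = 3: [0↦4, 1↦4, 2↦4, 3↦4, 4↦4, 5↦4, 6↦4]  zeros at y ∈ ∅
  x = 4: [0↦3, 1↦1, 2↦6, 3↦4, 4↦2, 5↦0, 6↦5]  zeros at y ∈ {5}
  x = 5: [0↦0, 1↦3, 2↦6, 3↦2, 4↦5, 5↦1, 6↦4]  zeros at y ∈ {0}
  x = 6: [0↦2, 1↦3, 2↦4, 3↦5, 4↦6, 5↦0, 6↦1]  zeros at y ∈ {5}
Collecting zeros: affine points = {(0, 2), (1, 0), (2, 2), (4, 5), (5, 0), (6, 5)}.
Total count |C(F_7)_aff| = 6.


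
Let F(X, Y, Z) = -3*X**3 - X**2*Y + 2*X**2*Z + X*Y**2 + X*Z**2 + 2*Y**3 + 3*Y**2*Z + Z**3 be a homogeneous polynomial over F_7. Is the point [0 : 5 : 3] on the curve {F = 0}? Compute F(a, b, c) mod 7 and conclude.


F(0,5,3) ≡ 5 (mod 7); P is NOT on the curve.

Evaluate F(0, 5, 3) term-by-term (mod 7).
  -3*X**3 ↦ -3·0·1·1 = 0
  -X**2*Y ↦ -1·0·5·1 = 0
  2*X**2*Z ↦ 2·0·1·3 = 0
  X*Y**2 ↦ 1·0·25·1 = 0
  X*Z**2 ↦ 1·0·1·9 = 0
  2*Y**3 ↦ 2·1·125·1 = 250
  3*Y**2*Z ↦ 3·1·25·3 = 225
  Z**3 ↦ 1·1·1·27 = 27
Sum: F(0, 5, 3) = (0) + (0) + (0) + (0) + (0) + (250) + (225) + (27) = 502.
Reducing mod 7: 502 ≡ 5 (mod 7).
Since F(a, b, c) ≡ 5 ≠ 0 (mod 7), P does NOT lie on the curve.


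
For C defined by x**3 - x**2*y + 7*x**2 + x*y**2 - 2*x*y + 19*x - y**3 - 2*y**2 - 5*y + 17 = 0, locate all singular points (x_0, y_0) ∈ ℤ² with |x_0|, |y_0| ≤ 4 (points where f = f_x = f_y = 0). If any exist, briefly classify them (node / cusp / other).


Singular points: {(-3, -2)}; classification: cusp.

Compute partial derivatives:
  f_x = 3*x**2 - 2*x*y + 14*x + y**2 - 2*y + 19.
  f_y = -x**2 + 2*x*y - 2*x - 3*y**2 - 4*y - 5.
Scan x_0 ∈ {−4, ..., 4}. For each x_0, f_y(x_0, y) is a polynomial in y; find its integer roots y ∈ {−4, ..., 4}, then test f_x and f at those candidates.
  x = -4: f_y(-4, y) = -3*y**2 - 12*y - 13; no integer root y with |y| ≤ 4.
  x = -3: f_y(-3, y) = -3*y**2 - 10*y - 8; vanishes at y ∈ {-2}. (-3, -2): f_x = 0, f = 0 — SINGULAR.
  x = -2: f_y(-2, y) = -3*y**2 - 8*y - 5; vanishes at y ∈ {-1}. (-2, -1): f_x = 2 ≠ 0.
  x = -1: f_y(-1, y) = -3*y**2 - 6*y - 4; no integer root y with |y| ≤ 4.
  x = 0: f_y(0, y) = -3*y**2 - 4*y - 5; no integer root y with |y| ≤ 4.
  x = 1: f_y(1, y) = -3*y**2 - 2*y - 8; no integer root y with |y| ≤ 4.
  x = 2: f_y(2, y) = -3*y**2 - 13; no integer root y with |y| ≤ 4.
  x = 3: f_y(3, y) = -3*y**2 + 2*y - 20; no integer root y with |y| ≤ 4.
  x = 4: f_y(4, y) = -3*y**2 + 4*y - 29; no integer root y with |y| ≤ 4.
Only singular point on the grid: (-3, -2).
Classify: substitute x = -3 + u, y = -2 + v and expand: f = u**3 - u**2*v + u*v**2 - v**3 + v**2.
No constant or linear terms (consistent with a singular point). Quadratic part: v**2. Cubic part: u**3 - u**2*v + u*v**2 - v**3.
The quadratic part v**2 is a perfect square, so there is a single (double) tangent line v = 0, i.e. y = -2. Restricting the cubic part to that line (v = 0) leaves u**3 ≠ 0, so f is not divisible by v and the branch is v² ≈ -u**3 to lowest order — this is a cusp.
Classification: cusp.


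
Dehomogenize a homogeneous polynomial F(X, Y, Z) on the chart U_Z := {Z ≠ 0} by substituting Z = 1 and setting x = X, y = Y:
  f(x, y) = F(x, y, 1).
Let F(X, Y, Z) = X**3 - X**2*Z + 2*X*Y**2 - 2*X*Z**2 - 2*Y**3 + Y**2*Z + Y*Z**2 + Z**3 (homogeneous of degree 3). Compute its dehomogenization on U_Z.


f(x, y) = x**3 - x**2 + 2*x*y**2 - 2*x - 2*y**3 + y**2 + y + 1

On U_Z we set Z = 1. Each monomial c·X^i·Y^j·Z^k in F becomes c·x^i·y^j·1^k = c·x^i·y^j.
Substituting Z = 1: F(X, Y, 1) = x**3 - x**2 + 2*x*y**2 - 2*x - 2*y**3 + y**2 + y + 1.
Note: deg(f) ≤ deg(F) = 3; strict inequality happens when F is divisible by Z (lost terms).


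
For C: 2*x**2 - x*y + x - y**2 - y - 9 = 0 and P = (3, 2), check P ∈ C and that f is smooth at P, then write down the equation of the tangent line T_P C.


Tangent line at P: 11*x - 8*y - 17 = 0.

Step 1: f(3, 2) = 0, so P lies on C.
Step 2: partial derivatives
  f_x(x, y) = 4*x - y + 1, f_y(x, y) = -x - 2*y - 1.
  f_x(P) = 11, f_y(P) = -8 (gradient nonzero, so P is smooth).
Step 3: tangent line at P: 11·(x − 3) + -8·(y − 2) = 0.
Expanding: 11*x - 8*y - 17 = 0.


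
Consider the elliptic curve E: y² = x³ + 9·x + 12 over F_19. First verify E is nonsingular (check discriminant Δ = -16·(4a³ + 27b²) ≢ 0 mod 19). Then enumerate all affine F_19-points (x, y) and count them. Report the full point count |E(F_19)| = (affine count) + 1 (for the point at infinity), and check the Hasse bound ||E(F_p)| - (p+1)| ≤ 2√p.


Affine points = {(2, 0), (3, 3), (3, 16), (4, 6), (4, 13), (5, 7), (5, 12), (6, 4), (6, 15), (7, 0), (8, 8), (8, 11), (9, 9), (9, 10), (10, 0), (11, 6), (11, 13), (12, 9), (12, 10), (15, 8), (15, 11), (17, 9), (17, 10)}; affine count = 23; |E(F_19)| = 24.

Discriminant check: Δ ∝ 4a³ + 27b² = 4·9³ + 27·12² = 4·729 + 27·144 ≡ 2 (mod 19). Nonzero ⇒ E is nonsingular.
For each x ∈ F_19, compute rhs = x³ + 9·x + 12 mod 19, then count y ∈ F_19 with y² ≡ rhs.
  x = 0: rhs = 12, matching y values: none (0 points).
  x = 1: rhs = 3, matching y values: none (0 points).
  x = 2: rhs = 0, matching y values: 0 (1 points).
  x = 3: rhs = 9, matching y values: 3, 16 (2 points).
  x = 4: rhs = 17, matching y values: 6, 13 (2 points).
  x = 5: rhs = 11, matching y values: 7, 12 (2 points).
  x = 6: rhs = 16, matching y values: 4, 15 (2 points).
  x = 7: rhs = 0, matching y values: 0 (1 points).
  x = 8: rhs = 7, matching y values: 8, 11 (2 points).
  x = 9: rhs = 5, matching y values: 9, 10 (2 points).
  x = 10: rhs = 0, matching y values: 0 (1 points).
  x = 11: rhs = 17, matching y values: 6, 13 (2 points).
  x = 12: rhs = 5, matching y values: 9, 10 (2 points).
  x = 13: rhs = 8, matching y values: none (0 points).
  x = 14: rhs = 13, matching y values: none (0 points).
  x = 15: rhs = 7, matching y values: 8, 11 (2 points).
  x = 16: rhs = 15, matching y values: none (0 points).
  x = 17: rhs = 5, matching y values: 9, 10 (2 points).
  x = 18: rhs = 2, matching y values: none (0 points).
Total affine count: 23.
Full point count |E(F_19)| = 23 + 1 = 24.
Hasse bound: |24 − (19+1)| = |4| = 4 ≤ 2√19 ≈ 8.7178 ✓.


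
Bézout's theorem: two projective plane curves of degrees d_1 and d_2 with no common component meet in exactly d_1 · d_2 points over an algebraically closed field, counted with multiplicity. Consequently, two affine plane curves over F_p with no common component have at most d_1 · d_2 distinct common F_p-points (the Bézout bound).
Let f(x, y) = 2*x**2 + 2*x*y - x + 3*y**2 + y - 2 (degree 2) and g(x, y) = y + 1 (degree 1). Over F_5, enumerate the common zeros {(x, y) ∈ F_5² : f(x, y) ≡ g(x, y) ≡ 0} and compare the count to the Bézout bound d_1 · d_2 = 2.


Common zeros: {(0, 4), (4, 4)}; count = 2; Bézout bound = 2.

deg(f) = 2, deg(g) = 1, so Bézout bound = 2.
Scan x ∈ F_5. For each x, list the y ∈ F_5 with f(x, y) ≡ 0 and those with g(x, y) ≡ 0 (mod 5); the common zeros in that column are the intersection.
  x = 0: f ≡ 0 at y ∈ {4}; g ≡ 0 at y ∈ {4}; common: {4}.
  x = 1: f ≡ 0 at y ∈ {1, 3}; g ≡ 0 at y ∈ {4}; common: ∅.
  x = 2: f ≡ 0 at y ∈ ∅; g ≡ 0 at y ∈ {4}; common: ∅.
  x = 3: f ≡ 0 at y ∈ ∅; g ≡ 0 at y ∈ {4}; common: ∅.
  x = 4: f ≡ 0 at y ∈ {3, 4}; g ≡ 0 at y ∈ {4}; common: {4}.
Collecting: common zeros = {(0, 4), (4, 4)}, so the count is 2.
Comparison with the Bézout bound: 2 ≤ 2 = deg(f)·deg(g), as expected for curves with no common component (the bound is attained).


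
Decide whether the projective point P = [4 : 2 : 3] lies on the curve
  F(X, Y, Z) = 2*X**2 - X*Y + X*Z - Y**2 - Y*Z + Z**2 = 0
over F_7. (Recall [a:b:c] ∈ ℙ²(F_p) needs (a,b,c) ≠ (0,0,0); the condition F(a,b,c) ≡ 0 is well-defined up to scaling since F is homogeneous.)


F(4,2,3) ≡ 0 (mod 7); P is on the curve.

Evaluate F(4, 2, 3) term-by-term (mod 7).
  2*X**2 ↦ 2·16·1·1 = 32
  -X*Y ↦ -1·4·2·1 = -8
  X*Z ↦ 1·4·1·3 = 12
  -Y**2 ↦ -1·1·4·1 = -4
  -Y*Z ↦ -1·1·2·3 = -6
  Z**2 ↦ 1·1·1·9 = 9
Sum: F(4, 2, 3) = (32) + (-8) + (12) + (-4) + (-6) + (9) = 35.
Reducing mod 7: 35 ≡ 0 (mod 7).
Since F(a, b, c) ≡ 0 (mod 7), P lies on the curve.


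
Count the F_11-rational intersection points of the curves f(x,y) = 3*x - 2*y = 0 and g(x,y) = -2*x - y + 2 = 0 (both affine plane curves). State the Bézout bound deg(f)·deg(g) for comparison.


Common zeros: {(10, 4)}; count = 1; Bézout bound = 1.

deg(f) = 1, deg(g) = 1, so Bézout bound = 1.
Scan x ∈ F_11. For each x, list the y ∈ F_11 with f(x, y) ≡ 0 and those with g(x, y) ≡ 0 (mod 11); the common zeros in that column are the intersection.
  x = 0: f ≡ 0 at y ∈ {0}; g ≡ 0 at y ∈ {2}; common: ∅.
  x = 1: f ≡ 0 at y ∈ {7}; g ≡ 0 at y ∈ {0}; common: ∅.
  x = 2: f ≡ 0 at y ∈ {3}; g ≡ 0 at y ∈ {9}; common: ∅.
  x = 3: f ≡ 0 at y ∈ {10}; g ≡ 0 at y ∈ {7}; common: ∅.
  x = 4: f ≡ 0 at y ∈ {6}; g ≡ 0 at y ∈ {5}; common: ∅.
  x = 5: f ≡ 0 at y ∈ {2}; g ≡ 0 at y ∈ {3}; common: ∅.
  x = 6: f ≡ 0 at y ∈ {9}; g ≡ 0 at y ∈ {1}; common: ∅.
  x = 7: f ≡ 0 at y ∈ {5}; g ≡ 0 at y ∈ {10}; common: ∅.
  x = 8: f ≡ 0 at y ∈ {1}; g ≡ 0 at y ∈ {8}; common: ∅.
  x = 9: f ≡ 0 at y ∈ {8}; g ≡ 0 at y ∈ {6}; common: ∅.
  x = 10: f ≡ 0 at y ∈ {4}; g ≡ 0 at y ∈ {4}; common: {4}.
Collecting: common zeros = {(10, 4)}, so the count is 1.
Comparison with the Bézout bound: 1 ≤ 1 = deg(f)·deg(g), as expected for curves with no common component (the bound is attained).


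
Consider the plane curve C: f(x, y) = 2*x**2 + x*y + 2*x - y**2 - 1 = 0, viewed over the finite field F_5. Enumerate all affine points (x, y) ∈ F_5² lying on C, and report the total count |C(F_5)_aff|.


Affine F_5-points: {(0, 2), (0, 3), (3, 1), (3, 2)}; count = 4.

For each of the 25 pairs (x, y) ∈ F_5², evaluate f(x, y) mod 5. Record the zeros.
  x = 0: [0↦4, 1↦3, 2↦0, 3↦0, 4↦3]  zeros at y ∈ {2, 3}
  x = 1: [0↦3, 1↦3, 2↦1, 3↦2, 4↦1]  zeros at y ∈ ∅
  x = 2: [0↦1, 1↦2, 2↦1, 3↦3, 4↦3]  zeros at y ∈ ∅
  x = 3: [0↦3, 1↦0, 2↦0, 3↦3, 4↦4]  zeros at y ∈ {1, 2}
  x = 4: [0↦4, 1↦2, 2↦3, 3↦2, 4↦4]  zeros at y ∈ ∅
Collecting zeros: affine points = {(0, 2), (0, 3), (3, 1), (3, 2)}.
Total count |C(F_5)_aff| = 4.


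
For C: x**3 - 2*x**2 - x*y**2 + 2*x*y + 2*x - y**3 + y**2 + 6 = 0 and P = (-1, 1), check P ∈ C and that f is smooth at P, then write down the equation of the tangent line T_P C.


Tangent line at P: 10*x - y + 11 = 0.

Step 1: f(-1, 1) = 0, so P lies on C.
Step 2: partial derivatives
  f_x(x, y) = 3*x**2 - 4*x - y**2 + 2*y + 2, f_y(x, y) = -2*x*y + 2*x - 3*y**2 + 2*y.
  f_x(P) = 10, f_y(P) = -1 (gradient nonzero, so P is smooth).
Step 3: tangent line at P: 10·(x − -1) + -1·(y − 1) = 0.
Expanding: 10*x - y + 11 = 0.


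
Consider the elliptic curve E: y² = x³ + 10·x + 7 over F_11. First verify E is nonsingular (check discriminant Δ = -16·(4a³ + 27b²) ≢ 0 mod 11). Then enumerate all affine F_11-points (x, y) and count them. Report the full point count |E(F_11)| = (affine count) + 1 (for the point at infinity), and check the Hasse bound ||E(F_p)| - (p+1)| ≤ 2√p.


Affine points = {(3, 3), (3, 8), (4, 1), (4, 10), (8, 4), (8, 7), (9, 1), (9, 10)}; affine count = 8; |E(F_11)| = 9.

Discriminant check: Δ ∝ 4a³ + 27b² = 4·10³ + 27·7² = 4·1000 + 27·49 ≡ 10 (mod 11). Nonzero ⇒ E is nonsingular.
For each x ∈ F_11, compute rhs = x³ + 10·x + 7 mod 11, then count y ∈ F_11 with y² ≡ rhs.
  x = 0: rhs = 7, matching y values: none (0 points).
  x = 1: rhs = 7, matching y values: none (0 points).
  x = 2: rhs = 2, matching y values: none (0 points).
  x = 3: rhs = 9, matching y values: 3, 8 (2 points).
  x = 4: rhs = 1, matching y values: 1, 10 (2 points).
  x = 5: rhs = 6, matching y values: none (0 points).
  x = 6: rhs = 8, matching y values: none (0 points).
  x = 7: rhs = 2, matching y values: none (0 points).
  x = 8: rhs = 5, matching y values: 4, 7 (2 points).
  x = 9: rhs = 1, matching y values: 1, 10 (2 points).
  x = 10: rhs = 7, matching y values: none (0 points).
Total affine count: 8.
Full point count |E(F_11)| = 8 + 1 = 9.
Hasse bound: |9 − (11+1)| = |-3| = 3 ≤ 2√11 ≈ 6.6332 ✓.


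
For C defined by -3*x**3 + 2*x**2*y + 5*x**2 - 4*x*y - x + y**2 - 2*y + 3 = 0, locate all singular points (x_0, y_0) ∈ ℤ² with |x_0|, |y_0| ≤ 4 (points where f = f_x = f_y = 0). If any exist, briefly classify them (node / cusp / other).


Singular points: {(1, 2)}; classification: cusp.

Compute partial derivatives:
  f_x = -9*x**2 + 4*x*y + 10*x - 4*y - 1.
  f_y = 2*x**2 - 4*x + 2*y - 2.
Scan x_0 ∈ {−4, ..., 4}. For each x_0, f_y(x_0, y) is a polynomial in y; find its integer roots y ∈ {−4, ..., 4}, then test f_x and f at those candidates.
  x = -4: f_y(-4, y) = 2*y + 46; no integer root y with |y| ≤ 4.
  x = -3: f_y(-3, y) = 2*y + 28; no integer root y with |y| ≤ 4.
  x = -2: f_y(-2, y) = 2*y + 14; no integer root y with |y| ≤ 4.
  x = -1: f_y(-1, y) = 2*y + 4; vanishes at y ∈ {-2}. (-1, -2): f_x = -4 ≠ 0.
  x = 0: f_y(0, y) = 2*y - 2; vanishes at y ∈ {1}. (0, 1): f_x = -5 ≠ 0.
  x = 1: f_y(1, y) = 2*y - 4; vanishes at y ∈ {2}. (1, 2): f_x = 0, f = 0 — SINGULAR.
  x = 2: f_y(2, y) = 2*y - 2; vanishes at y ∈ {1}. (2, 1): f_x = -13 ≠ 0.
  x = 3: f_y(3, y) = 2*y + 4; vanishes at y ∈ {-2}. (3, -2): f_x = -68 ≠ 0.
  x = 4: f_y(4, y) = 2*y + 14; no integer root y with |y| ≤ 4.
Only singular point on the grid: (1, 2).
Classify: substitute x = 1 + u, y = 2 + v and expand: f = -3*u**3 + 2*u**2*v + v**2.
No constant or linear terms (consistent with a singular point). Quadratic part: v**2. Cubic part: -3*u**3 + 2*u**2*v.
The quadratic part v**2 is a perfect square, so there is a single (double) tangent line v = 0, i.e. y = 2. Restricting the cubic part to that line (v = 0) leaves -3*u**3 ≠ 0, so f is not divisible by v and the branch is v² ≈ 3*u**3 to lowest order — this is a cusp.
Classification: cusp.


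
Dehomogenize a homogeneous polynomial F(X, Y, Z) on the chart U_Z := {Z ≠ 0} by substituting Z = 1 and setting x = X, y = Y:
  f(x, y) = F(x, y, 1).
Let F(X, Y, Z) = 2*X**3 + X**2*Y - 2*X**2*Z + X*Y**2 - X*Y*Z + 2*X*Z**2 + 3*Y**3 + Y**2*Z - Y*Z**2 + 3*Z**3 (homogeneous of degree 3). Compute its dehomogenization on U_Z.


f(x, y) = 2*x**3 + x**2*y - 2*x**2 + x*y**2 - x*y + 2*x + 3*y**3 + y**2 - y + 3

On U_Z we set Z = 1. Each monomial c·X^i·Y^j·Z^k in F becomes c·x^i·y^j·1^k = c·x^i·y^j.
Substituting Z = 1: F(X, Y, 1) = 2*x**3 + x**2*y - 2*x**2 + x*y**2 - x*y + 2*x + 3*y**3 + y**2 - y + 3.
Note: deg(f) ≤ deg(F) = 3; strict inequality happens when F is divisible by Z (lost terms).


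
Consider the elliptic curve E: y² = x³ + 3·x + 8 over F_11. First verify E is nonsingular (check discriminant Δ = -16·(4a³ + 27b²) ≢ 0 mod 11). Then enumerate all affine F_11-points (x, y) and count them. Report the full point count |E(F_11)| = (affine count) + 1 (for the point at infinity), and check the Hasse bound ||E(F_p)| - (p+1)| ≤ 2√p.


Affine points = {(1, 1), (1, 10), (2, 0), (3, 0), (5, 4), (5, 7), (6, 0), (7, 3), (7, 8), (8, 4), (8, 7), (9, 4), (9, 7), (10, 2), (10, 9)}; affine count = 15; |E(F_11)| = 16.

Discriminant check: Δ ∝ 4a³ + 27b² = 4·3³ + 27·8² = 4·27 + 27·64 ≡ 10 (mod 11). Nonzero ⇒ E is nonsingular.
For each x ∈ F_11, compute rhs = x³ + 3·x + 8 mod 11, then count y ∈ F_11 with y² ≡ rhs.
  x = 0: rhs = 8, matching y values: none (0 points).
  x = 1: rhs = 1, matching y values: 1, 10 (2 points).
  x = 2: rhs = 0, matching y values: 0 (1 points).
  x = 3: rhs = 0, matching y values: 0 (1 points).
  x = 4: rhs = 7, matching y values: none (0 points).
  x = 5: rhs = 5, matching y values: 4, 7 (2 points).
  x = 6: rhs = 0, matching y values: 0 (1 points).
  x = 7: rhs = 9, matching y values: 3, 8 (2 points).
  x = 8: rhs = 5, matching y values: 4, 7 (2 points).
  x = 9: rhs = 5, matching y values: 4, 7 (2 points).
  x = 10: rhs = 4, matching y values: 2, 9 (2 points).
Total affine count: 15.
Full point count |E(F_11)| = 15 + 1 = 16.
Hasse bound: |16 − (11+1)| = |4| = 4 ≤ 2√11 ≈ 6.6332 ✓.
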